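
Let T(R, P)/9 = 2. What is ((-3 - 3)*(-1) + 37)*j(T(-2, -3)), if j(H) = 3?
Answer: 129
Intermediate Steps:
T(R, P) = 18 (T(R, P) = 9*2 = 18)
((-3 - 3)*(-1) + 37)*j(T(-2, -3)) = ((-3 - 3)*(-1) + 37)*3 = (-6*(-1) + 37)*3 = (6 + 37)*3 = 43*3 = 129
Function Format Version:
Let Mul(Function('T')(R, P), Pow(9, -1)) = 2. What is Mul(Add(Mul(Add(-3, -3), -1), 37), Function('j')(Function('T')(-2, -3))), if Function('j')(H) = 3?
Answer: 129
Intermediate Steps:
Function('T')(R, P) = 18 (Function('T')(R, P) = Mul(9, 2) = 18)
Mul(Add(Mul(Add(-3, -3), -1), 37), Function('j')(Function('T')(-2, -3))) = Mul(Add(Mul(Add(-3, -3), -1), 37), 3) = Mul(Add(Mul(-6, -1), 37), 3) = Mul(Add(6, 37), 3) = Mul(43, 3) = 129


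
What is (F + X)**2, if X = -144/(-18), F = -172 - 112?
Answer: 76176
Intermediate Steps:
F = -284
X = 8 (X = -144*(-1/18) = 8)
(F + X)**2 = (-284 + 8)**2 = (-276)**2 = 76176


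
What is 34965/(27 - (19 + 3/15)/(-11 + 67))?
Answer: 407925/311 ≈ 1311.7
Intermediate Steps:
34965/(27 - (19 + 3/15)/(-11 + 67)) = 34965/(27 - (19 + 3*(1/15))/56) = 34965/(27 - (19 + 1/5)/56) = 34965/(27 - 96/(5*56)) = 34965/(27 - 1*12/35) = 34965/(27 - 12/35) = 34965/(933/35) = 34965*(35/933) = 407925/311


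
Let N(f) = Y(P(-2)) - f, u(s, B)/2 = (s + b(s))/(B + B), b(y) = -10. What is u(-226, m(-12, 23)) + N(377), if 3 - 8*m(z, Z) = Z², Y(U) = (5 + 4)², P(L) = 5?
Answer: -76904/263 ≈ -292.41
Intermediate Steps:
Y(U) = 81 (Y(U) = 9² = 81)
m(z, Z) = 3/8 - Z²/8
u(s, B) = (-10 + s)/B (u(s, B) = 2*((s - 10)/(B + B)) = 2*((-10 + s)/((2*B))) = 2*((-10 + s)*(1/(2*B))) = 2*((-10 + s)/(2*B)) = (-10 + s)/B)
N(f) = 81 - f
u(-226, m(-12, 23)) + N(377) = (-10 - 226)/(3/8 - ⅛*23²) + (81 - 1*377) = -236/(3/8 - ⅛*529) + (81 - 377) = -236/(3/8 - 529/8) - 296 = -236/(-263/4) - 296 = -4/263*(-236) - 296 = 944/263 - 296 = -76904/263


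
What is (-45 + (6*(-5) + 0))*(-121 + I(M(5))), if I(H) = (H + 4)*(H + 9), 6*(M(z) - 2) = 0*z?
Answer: 4125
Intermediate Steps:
M(z) = 2 (M(z) = 2 + (0*z)/6 = 2 + (1/6)*0 = 2 + 0 = 2)
I(H) = (4 + H)*(9 + H)
(-45 + (6*(-5) + 0))*(-121 + I(M(5))) = (-45 + (6*(-5) + 0))*(-121 + (36 + 2**2 + 13*2)) = (-45 + (-30 + 0))*(-121 + (36 + 4 + 26)) = (-45 - 30)*(-121 + 66) = -75*(-55) = 4125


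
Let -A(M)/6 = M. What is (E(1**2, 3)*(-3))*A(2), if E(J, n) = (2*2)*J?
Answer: 144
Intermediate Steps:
A(M) = -6*M
E(J, n) = 4*J
(E(1**2, 3)*(-3))*A(2) = ((4*1**2)*(-3))*(-6*2) = ((4*1)*(-3))*(-12) = (4*(-3))*(-12) = -12*(-12) = 144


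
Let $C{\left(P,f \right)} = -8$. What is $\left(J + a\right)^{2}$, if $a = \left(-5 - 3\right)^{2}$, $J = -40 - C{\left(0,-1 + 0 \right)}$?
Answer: $1024$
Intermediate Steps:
$J = -32$ ($J = -40 - -8 = -40 + 8 = -32$)
$a = 64$ ($a = \left(-8\right)^{2} = 64$)
$\left(J + a\right)^{2} = \left(-32 + 64\right)^{2} = 32^{2} = 1024$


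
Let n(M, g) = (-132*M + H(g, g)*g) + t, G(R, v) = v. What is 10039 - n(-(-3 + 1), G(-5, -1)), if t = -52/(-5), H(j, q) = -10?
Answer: 51413/5 ≈ 10283.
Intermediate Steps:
t = 52/5 (t = -52*(-1/5) = 52/5 ≈ 10.400)
n(M, g) = 52/5 - 132*M - 10*g (n(M, g) = (-132*M - 10*g) + 52/5 = 52/5 - 132*M - 10*g)
10039 - n(-(-3 + 1), G(-5, -1)) = 10039 - (52/5 - (-132)*(-3 + 1) - 10*(-1)) = 10039 - (52/5 - (-132)*(-2) + 10) = 10039 - (52/5 - 132*2 + 10) = 10039 - (52/5 - 264 + 10) = 10039 - 1*(-1218/5) = 10039 + 1218/5 = 51413/5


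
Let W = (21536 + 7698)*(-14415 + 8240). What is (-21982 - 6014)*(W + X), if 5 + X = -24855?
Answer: 5054532500760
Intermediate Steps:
X = -24860 (X = -5 - 24855 = -24860)
W = -180519950 (W = 29234*(-6175) = -180519950)
(-21982 - 6014)*(W + X) = (-21982 - 6014)*(-180519950 - 24860) = -27996*(-180544810) = 5054532500760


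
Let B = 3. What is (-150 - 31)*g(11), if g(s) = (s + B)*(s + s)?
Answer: -55748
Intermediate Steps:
g(s) = 2*s*(3 + s) (g(s) = (s + 3)*(s + s) = (3 + s)*(2*s) = 2*s*(3 + s))
(-150 - 31)*g(11) = (-150 - 31)*(2*11*(3 + 11)) = -362*11*14 = -181*308 = -55748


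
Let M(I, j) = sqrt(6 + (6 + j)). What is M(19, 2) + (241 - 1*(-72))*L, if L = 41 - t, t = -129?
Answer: 53210 + sqrt(14) ≈ 53214.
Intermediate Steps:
M(I, j) = sqrt(12 + j)
L = 170 (L = 41 - 1*(-129) = 41 + 129 = 170)
M(19, 2) + (241 - 1*(-72))*L = sqrt(12 + 2) + (241 - 1*(-72))*170 = sqrt(14) + (241 + 72)*170 = sqrt(14) + 313*170 = sqrt(14) + 53210 = 53210 + sqrt(14)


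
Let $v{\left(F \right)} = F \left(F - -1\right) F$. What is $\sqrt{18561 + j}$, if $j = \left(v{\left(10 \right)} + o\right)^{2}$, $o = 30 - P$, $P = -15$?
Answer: $\sqrt{1329586} \approx 1153.1$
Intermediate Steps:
$v{\left(F \right)} = F^{2} \left(1 + F\right)$ ($v{\left(F \right)} = F \left(F + 1\right) F = F \left(1 + F\right) F = F^{2} \left(1 + F\right)$)
$o = 45$ ($o = 30 - -15 = 30 + 15 = 45$)
$j = 1311025$ ($j = \left(10^{2} \left(1 + 10\right) + 45\right)^{2} = \left(100 \cdot 11 + 45\right)^{2} = \left(1100 + 45\right)^{2} = 1145^{2} = 1311025$)
$\sqrt{18561 + j} = \sqrt{18561 + 1311025} = \sqrt{1329586}$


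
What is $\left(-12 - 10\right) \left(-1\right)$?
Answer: $22$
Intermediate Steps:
$\left(-12 - 10\right) \left(-1\right) = \left(-22\right) \left(-1\right) = 22$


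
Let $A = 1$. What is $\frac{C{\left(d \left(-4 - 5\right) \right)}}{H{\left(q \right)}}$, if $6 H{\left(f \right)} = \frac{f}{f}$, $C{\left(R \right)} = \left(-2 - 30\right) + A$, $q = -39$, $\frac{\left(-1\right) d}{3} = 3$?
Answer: $-186$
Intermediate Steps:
$d = -9$ ($d = \left(-3\right) 3 = -9$)
$C{\left(R \right)} = -31$ ($C{\left(R \right)} = \left(-2 - 30\right) + 1 = -32 + 1 = -31$)
$H{\left(f \right)} = \frac{1}{6}$ ($H{\left(f \right)} = \frac{f \frac{1}{f}}{6} = \frac{1}{6} \cdot 1 = \frac{1}{6}$)
$\frac{C{\left(d \left(-4 - 5\right) \right)}}{H{\left(q \right)}} = - 31 \frac{1}{\frac{1}{6}} = \left(-31\right) 6 = -186$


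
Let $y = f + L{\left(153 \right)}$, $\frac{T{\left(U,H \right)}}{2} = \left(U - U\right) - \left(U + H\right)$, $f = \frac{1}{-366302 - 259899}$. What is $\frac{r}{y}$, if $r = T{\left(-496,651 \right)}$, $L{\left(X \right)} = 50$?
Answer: $- \frac{194122310}{31310049} \approx -6.2$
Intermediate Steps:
$f = - \frac{1}{626201}$ ($f = \frac{1}{-626201} = - \frac{1}{626201} \approx -1.5969 \cdot 10^{-6}$)
$T{\left(U,H \right)} = - 2 H - 2 U$ ($T{\left(U,H \right)} = 2 \left(\left(U - U\right) - \left(U + H\right)\right) = 2 \left(0 - \left(H + U\right)\right) = 2 \left(- H - U\right) = - 2 H - 2 U$)
$r = -310$ ($r = \left(-2\right) 651 - -992 = -1302 + 992 = -310$)
$y = \frac{31310049}{626201}$ ($y = - \frac{1}{626201} + 50 = \frac{31310049}{626201} \approx 50.0$)
$\frac{r}{y} = - \frac{310}{\frac{31310049}{626201}} = \left(-310\right) \frac{626201}{31310049} = - \frac{194122310}{31310049}$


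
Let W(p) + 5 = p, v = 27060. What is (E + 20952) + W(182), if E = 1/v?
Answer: 571750741/27060 ≈ 21129.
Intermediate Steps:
W(p) = -5 + p
E = 1/27060 ≈ 3.6955e-5
(E + 20952) + W(182) = (1/27060 + 20952) + (-5 + 182) = 566961121/27060 + 177 = 571750741/27060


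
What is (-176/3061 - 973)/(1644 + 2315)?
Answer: -2978529/12118499 ≈ -0.24578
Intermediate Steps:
(-176/3061 - 973)/(1644 + 2315) = (-176*1/3061 - 973)/3959 = (-176/3061 - 973)*(1/3959) = -2978529/3061*1/3959 = -2978529/12118499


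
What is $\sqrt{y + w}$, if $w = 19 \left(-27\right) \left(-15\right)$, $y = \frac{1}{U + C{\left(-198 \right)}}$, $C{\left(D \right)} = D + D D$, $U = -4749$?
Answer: $\frac{8 \sqrt{141100095333}}{34257} \approx 87.721$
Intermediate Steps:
$C{\left(D \right)} = D + D^{2}$
$y = \frac{1}{34257}$ ($y = \frac{1}{-4749 - 198 \left(1 - 198\right)} = \frac{1}{-4749 - -39006} = \frac{1}{-4749 + 39006} = \frac{1}{34257} \approx 2.9191 \cdot 10^{-5}$)
$w = 7695$ ($w = \left(-513\right) \left(-15\right) = 7695$)
$\sqrt{y + w} = \sqrt{\frac{1}{34257} + 7695} = \sqrt{\frac{263607616}{34257}} = \frac{8 \sqrt{141100095333}}{34257}$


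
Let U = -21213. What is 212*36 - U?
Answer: 28845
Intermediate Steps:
212*36 - U = 212*36 - 1*(-21213) = 7632 + 21213 = 28845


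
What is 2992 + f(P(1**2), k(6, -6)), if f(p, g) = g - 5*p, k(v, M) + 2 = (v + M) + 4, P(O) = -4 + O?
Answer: 3009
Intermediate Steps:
k(v, M) = 2 + M + v (k(v, M) = -2 + ((v + M) + 4) = -2 + ((M + v) + 4) = -2 + (4 + M + v) = 2 + M + v)
2992 + f(P(1**2), k(6, -6)) = 2992 + ((2 - 6 + 6) - 5*(-4 + 1**2)) = 2992 + (2 - 5*(-4 + 1)) = 2992 + (2 - 5*(-3)) = 2992 + (2 + 15) = 2992 + 17 = 3009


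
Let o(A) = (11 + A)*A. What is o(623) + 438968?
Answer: 833950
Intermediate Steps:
o(A) = A*(11 + A)
o(623) + 438968 = 623*(11 + 623) + 438968 = 623*634 + 438968 = 394982 + 438968 = 833950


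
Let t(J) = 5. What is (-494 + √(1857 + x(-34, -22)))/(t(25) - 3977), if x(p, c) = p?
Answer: 247/1986 - √1823/3972 ≈ 0.11362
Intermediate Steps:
(-494 + √(1857 + x(-34, -22)))/(t(25) - 3977) = (-494 + √(1857 - 34))/(5 - 3977) = (-494 + √1823)/(-3972) = (-494 + √1823)*(-1/3972) = 247/1986 - √1823/3972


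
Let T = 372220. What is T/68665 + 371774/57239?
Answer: 720513266/60466399 ≈ 11.916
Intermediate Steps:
T/68665 + 371774/57239 = 372220/68665 + 371774/57239 = 372220*(1/68665) + 371774*(1/57239) = 74444/13733 + 28598/4403 = 720513266/60466399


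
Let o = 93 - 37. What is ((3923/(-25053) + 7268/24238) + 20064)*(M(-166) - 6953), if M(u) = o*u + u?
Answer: -14285320590683485/43373901 ≈ -3.2935e+8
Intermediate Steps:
o = 56
M(u) = 57*u (M(u) = 56*u + u = 57*u)
((3923/(-25053) + 7268/24238) + 20064)*(M(-166) - 6953) = ((3923/(-25053) + 7268/24238) + 20064)*(57*(-166) - 6953) = ((3923*(-1/25053) + 7268*(1/24238)) + 20064)*(-9462 - 6953) = ((-3923/25053 + 3634/12119) + 20064)*(-16415) = (43499765/303617307 + 20064)*(-16415) = (6091821147413/303617307)*(-16415) = -14285320590683485/43373901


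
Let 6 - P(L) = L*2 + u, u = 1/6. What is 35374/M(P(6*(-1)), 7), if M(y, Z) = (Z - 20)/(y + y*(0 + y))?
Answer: -213853517/234 ≈ -9.1390e+5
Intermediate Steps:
u = 1/6 ≈ 0.16667
P(L) = 35/6 - 2*L (P(L) = 6 - (L*2 + 1/6) = 6 - (2*L + 1/6) = 6 - (1/6 + 2*L) = 6 + (-1/6 - 2*L) = 35/6 - 2*L)
M(y, Z) = (-20 + Z)/(y + y**2) (M(y, Z) = (-20 + Z)/(y + y*y) = (-20 + Z)/(y + y**2))
35374/M(P(6*(-1)), 7) = 35374/(((-20 + 7)/((35/6 - 12*(-1))*(1 + (35/6 - 12*(-1)))))) = 35374/((-13/((35/6 - 2*(-6))*(1 + (35/6 - 2*(-6)))))) = 35374/((-13/((35/6 + 12)*(1 + (35/6 + 12))))) = 35374/((-13/((107/6)*(1 + 107/6)))) = 35374/(((6/107)*(-13)/(113/6))) = 35374/(((6/107)*(6/113)*(-13))) = 35374/(-468/12091) = 35374*(-12091/468) = -213853517/234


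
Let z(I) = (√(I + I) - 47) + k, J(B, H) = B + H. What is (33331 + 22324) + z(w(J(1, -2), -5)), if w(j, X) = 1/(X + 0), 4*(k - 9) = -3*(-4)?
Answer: 55620 + I*√10/5 ≈ 55620.0 + 0.63246*I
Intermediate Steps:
k = 12 (k = 9 + (-3*(-4))/4 = 9 + (¼)*12 = 9 + 3 = 12)
w(j, X) = 1/X
z(I) = -35 + √2*√I (z(I) = (√(I + I) - 47) + 12 = (√(2*I) - 47) + 12 = (√2*√I - 47) + 12 = (-47 + √2*√I) + 12 = -35 + √2*√I)
(33331 + 22324) + z(w(J(1, -2), -5)) = (33331 + 22324) + (-35 + √2*√(1/(-5))) = 55655 + (-35 + √2*√(-⅕)) = 55655 + (-35 + √2*(I*√5/5)) = 55655 + (-35 + I*√10/5) = 55620 + I*√10/5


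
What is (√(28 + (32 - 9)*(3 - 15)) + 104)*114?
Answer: 11856 + 228*I*√62 ≈ 11856.0 + 1795.3*I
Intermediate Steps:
(√(28 + (32 - 9)*(3 - 15)) + 104)*114 = (√(28 + 23*(-12)) + 104)*114 = (√(28 - 276) + 104)*114 = (√(-248) + 104)*114 = (2*I*√62 + 104)*114 = (104 + 2*I*√62)*114 = 11856 + 228*I*√62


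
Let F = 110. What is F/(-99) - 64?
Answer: -586/9 ≈ -65.111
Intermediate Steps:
F/(-99) - 64 = 110/(-99) - 64 = 110*(-1/99) - 64 = -10/9 - 64 = -586/9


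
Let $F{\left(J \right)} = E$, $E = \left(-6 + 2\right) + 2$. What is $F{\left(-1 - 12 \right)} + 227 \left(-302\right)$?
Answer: $-68556$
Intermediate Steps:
$E = -2$ ($E = -4 + 2 = -2$)
$F{\left(J \right)} = -2$
$F{\left(-1 - 12 \right)} + 227 \left(-302\right) = -2 + 227 \left(-302\right) = -2 - 68554 = -68556$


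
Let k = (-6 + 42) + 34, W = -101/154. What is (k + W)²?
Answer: 114041041/23716 ≈ 4808.6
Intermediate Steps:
W = -101/154 (W = -101*1/154 = -101/154 ≈ -0.65584)
k = 70 (k = 36 + 34 = 70)
(k + W)² = (70 - 101/154)² = (10679/154)² = 114041041/23716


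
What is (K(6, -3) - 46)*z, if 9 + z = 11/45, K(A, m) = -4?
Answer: 3940/9 ≈ 437.78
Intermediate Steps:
z = -394/45 (z = -9 + 11/45 = -394/45 ≈ -8.7556)
(K(6, -3) - 46)*z = (-4 - 46)*(-394/45) = -50*(-394/45) = 3940/9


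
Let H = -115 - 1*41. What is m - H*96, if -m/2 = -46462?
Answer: 107900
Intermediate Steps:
m = 92924 (m = -2*(-46462) = 92924)
H = -156 (H = -115 - 41 = -156)
m - H*96 = 92924 - (-156)*96 = 92924 - 1*(-14976) = 92924 + 14976 = 107900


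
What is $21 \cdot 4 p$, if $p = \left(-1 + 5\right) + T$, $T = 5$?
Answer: $756$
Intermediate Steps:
$p = 9$ ($p = \left(-1 + 5\right) + 5 = 4 + 5 = 9$)
$21 \cdot 4 p = 21 \cdot 4 \cdot 9 = 84 \cdot 9 = 756$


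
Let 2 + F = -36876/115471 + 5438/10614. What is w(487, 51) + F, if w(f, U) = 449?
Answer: 274041919576/612804597 ≈ 447.19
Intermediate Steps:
F = -1107344477/612804597 (F = -2 + (-36876/115471 + 5438/10614) = -2 + (-36876*1/115471 + 5438*(1/10614)) = -2 + (-36876/115471 + 2719/5307) = -2 + 118264717/612804597 = -1107344477/612804597 ≈ -1.8070)
w(487, 51) + F = 449 - 1107344477/612804597 = 274041919576/612804597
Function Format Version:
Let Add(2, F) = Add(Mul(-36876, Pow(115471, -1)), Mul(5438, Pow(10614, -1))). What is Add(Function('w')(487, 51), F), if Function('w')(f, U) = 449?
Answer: Rational(274041919576, 612804597) ≈ 447.19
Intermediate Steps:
F = Rational(-1107344477, 612804597) (F = Add(-2, Add(Mul(-36876, Pow(115471, -1)), Mul(5438, Pow(10614, -1)))) = Add(-2, Add(Mul(-36876, Rational(1, 115471)), Mul(5438, Rational(1, 10614)))) = Add(-2, Add(Rational(-36876, 115471), Rational(2719, 5307))) = Add(-2, Rational(118264717, 612804597)) = Rational(-1107344477, 612804597) ≈ -1.8070)
Add(Function('w')(487, 51), F) = Add(449, Rational(-1107344477, 612804597)) = Rational(274041919576, 612804597)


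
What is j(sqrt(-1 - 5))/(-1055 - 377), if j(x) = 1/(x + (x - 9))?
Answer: 3/50120 + I*sqrt(6)/75180 ≈ 5.9856e-5 + 3.2582e-5*I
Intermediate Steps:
j(x) = 1/(-9 + 2*x) (j(x) = 1/(x + (-9 + x)) = 1/(-9 + 2*x))
j(sqrt(-1 - 5))/(-1055 - 377) = 1/((-1055 - 377)*(-9 + 2*sqrt(-1 - 5))) = 1/((-1432)*(-9 + 2*sqrt(-6))) = -1/(1432*(-9 + 2*(I*sqrt(6)))) = -1/(1432*(-9 + 2*I*sqrt(6)))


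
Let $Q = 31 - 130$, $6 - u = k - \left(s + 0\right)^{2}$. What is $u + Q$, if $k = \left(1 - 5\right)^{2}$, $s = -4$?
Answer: $-93$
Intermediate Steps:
$k = 16$ ($k = \left(-4\right)^{2} = 16$)
$u = 6$ ($u = 6 - \left(16 - \left(-4 + 0\right)^{2}\right) = 6 - \left(16 - \left(-4\right)^{2}\right) = 6 - \left(16 - 16\right) = 6 - 0 = 6 + 0 = 6$)
$Q = -99$
$u + Q = 6 - 99 = -93$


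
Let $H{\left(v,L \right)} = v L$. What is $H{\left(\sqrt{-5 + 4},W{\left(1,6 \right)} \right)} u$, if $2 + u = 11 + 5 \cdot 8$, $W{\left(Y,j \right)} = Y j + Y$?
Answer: $343 i \approx 343.0 i$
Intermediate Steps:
$W{\left(Y,j \right)} = Y + Y j$
$H{\left(v,L \right)} = L v$
$u = 49$ ($u = -2 + \left(11 + 5 \cdot 8\right) = -2 + \left(11 + 40\right) = -2 + 51 = 49$)
$H{\left(\sqrt{-5 + 4},W{\left(1,6 \right)} \right)} u = 1 \left(1 + 6\right) \sqrt{-5 + 4} \cdot 49 = 1 \cdot 7 \sqrt{-1} \cdot 49 = 7 i 49 = 343 i$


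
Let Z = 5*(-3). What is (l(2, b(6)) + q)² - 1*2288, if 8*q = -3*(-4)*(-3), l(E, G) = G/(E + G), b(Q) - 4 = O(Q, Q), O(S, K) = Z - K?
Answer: -2048999/900 ≈ -2276.7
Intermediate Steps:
Z = -15
O(S, K) = -15 - K
b(Q) = -11 - Q (b(Q) = 4 + (-15 - Q) = -11 - Q)
q = -9/2 (q = (-3*(-4)*(-3))/8 = (12*(-3))/8 = (⅛)*(-36) = -9/2 ≈ -4.5000)
(l(2, b(6)) + q)² - 1*2288 = ((-11 - 1*6)/(2 + (-11 - 1*6)) - 9/2)² - 1*2288 = ((-11 - 6)/(2 + (-11 - 6)) - 9/2)² - 2288 = (-17/(2 - 17) - 9/2)² - 2288 = (-17/(-15) - 9/2)² - 2288 = (-17*(-1/15) - 9/2)² - 2288 = (17/15 - 9/2)² - 2288 = (-101/30)² - 2288 = 10201/900 - 2288 = -2048999/900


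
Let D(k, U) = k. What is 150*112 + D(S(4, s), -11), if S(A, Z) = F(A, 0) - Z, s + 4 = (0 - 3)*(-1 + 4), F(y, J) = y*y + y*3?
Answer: 16841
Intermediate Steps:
F(y, J) = y² + 3*y
s = -13 (s = -4 + (0 - 3)*(-1 + 4) = -4 - 3*3 = -4 - 9 = -13)
S(A, Z) = -Z + A*(3 + A) (S(A, Z) = A*(3 + A) - Z = -Z + A*(3 + A))
150*112 + D(S(4, s), -11) = 150*112 + (-1*(-13) + 4*(3 + 4)) = 16800 + (13 + 4*7) = 16800 + (13 + 28) = 16800 + 41 = 16841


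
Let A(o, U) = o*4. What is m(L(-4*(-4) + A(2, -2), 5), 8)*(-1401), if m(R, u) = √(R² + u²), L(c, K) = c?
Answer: -11208*√10 ≈ -35443.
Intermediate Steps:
A(o, U) = 4*o
m(L(-4*(-4) + A(2, -2), 5), 8)*(-1401) = √((-4*(-4) + 4*2)² + 8²)*(-1401) = √((16 + 8)² + 64)*(-1401) = √(24² + 64)*(-1401) = √(576 + 64)*(-1401) = √640*(-1401) = (8*√10)*(-1401) = -11208*√10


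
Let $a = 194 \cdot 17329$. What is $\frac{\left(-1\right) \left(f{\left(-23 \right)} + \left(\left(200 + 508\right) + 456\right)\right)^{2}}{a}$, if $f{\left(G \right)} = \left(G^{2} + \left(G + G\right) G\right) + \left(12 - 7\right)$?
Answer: $- \frac{292136}{129301} \approx -2.2593$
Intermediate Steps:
$a = 3361826$
$f{\left(G \right)} = 5 + 3 G^{2}$ ($f{\left(G \right)} = \left(G^{2} + 2 G G\right) + \left(12 - 7\right) = \left(G^{2} + 2 G^{2}\right) + 5 = 3 G^{2} + 5 = 5 + 3 G^{2}$)
$\frac{\left(-1\right) \left(f{\left(-23 \right)} + \left(\left(200 + 508\right) + 456\right)\right)^{2}}{a} = \frac{\left(-1\right) \left(\left(5 + 3 \left(-23\right)^{2}\right) + \left(\left(200 + 508\right) + 456\right)\right)^{2}}{3361826} = - \left(\left(5 + 3 \cdot 529\right) + \left(708 + 456\right)\right)^{2} \cdot \frac{1}{3361826} = - \left(\left(5 + 1587\right) + 1164\right)^{2} \cdot \frac{1}{3361826} = - \left(1592 + 1164\right)^{2} \cdot \frac{1}{3361826} = - 2756^{2} \cdot \frac{1}{3361826} = \left(-1\right) 7595536 \cdot \frac{1}{3361826} = \left(-7595536\right) \frac{1}{3361826} = - \frac{292136}{129301}$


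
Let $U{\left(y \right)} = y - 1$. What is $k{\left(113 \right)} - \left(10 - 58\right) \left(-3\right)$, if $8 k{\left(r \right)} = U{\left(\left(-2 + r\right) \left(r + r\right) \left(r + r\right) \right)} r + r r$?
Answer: $\frac{160164443}{2} \approx 8.0082 \cdot 10^{7}$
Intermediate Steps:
$U{\left(y \right)} = -1 + y$
$k{\left(r \right)} = \frac{r^{2}}{8} + \frac{r \left(-1 + 4 r^{2} \left(-2 + r\right)\right)}{8}$ ($k{\left(r \right)} = \frac{\left(-1 + \left(-2 + r\right) \left(r + r\right) \left(r + r\right)\right) r + r r}{8} = \frac{\left(-1 + \left(-2 + r\right) 2 r 2 r\right) r + r^{2}}{8} = \frac{\left(-1 + \left(-2 + r\right) 4 r^{2}\right) r + r^{2}}{8} = \frac{\left(-1 + 4 r^{2} \left(-2 + r\right)\right) r + r^{2}}{8} = \frac{r \left(-1 + 4 r^{2} \left(-2 + r\right)\right) + r^{2}}{8} = \frac{r^{2} + r \left(-1 + 4 r^{2} \left(-2 + r\right)\right)}{8} = \frac{r^{2}}{8} + \frac{r \left(-1 + 4 r^{2} \left(-2 + r\right)\right)}{8}$)
$k{\left(113 \right)} - \left(10 - 58\right) \left(-3\right) = \frac{1}{8} \cdot 113 \left(-1 + 113 + 4 \cdot 113^{2} \left(-2 + 113\right)\right) - \left(10 - 58\right) \left(-3\right) = \frac{1}{8} \cdot 113 \left(-1 + 113 + 4 \cdot 12769 \cdot 111\right) - \left(-48\right) \left(-3\right) = \frac{1}{8} \cdot 113 \left(-1 + 113 + 5669436\right) - 144 = \frac{1}{8} \cdot 113 \cdot 5669548 - 144 = \frac{160164731}{2} - 144 = \frac{160164443}{2}$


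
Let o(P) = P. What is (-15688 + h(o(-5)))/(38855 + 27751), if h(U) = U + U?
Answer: -7849/33303 ≈ -0.23568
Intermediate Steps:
h(U) = 2*U
(-15688 + h(o(-5)))/(38855 + 27751) = (-15688 + 2*(-5))/(38855 + 27751) = (-15688 - 10)/66606 = -15698*1/66606 = -7849/33303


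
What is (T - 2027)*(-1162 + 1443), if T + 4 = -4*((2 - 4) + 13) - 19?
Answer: -588414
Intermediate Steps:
T = -67 (T = -4 + (-4*((2 - 4) + 13) - 19) = -4 + (-4*(-2 + 13) - 19) = -4 + (-4*11 - 19) = -4 + (-44 - 19) = -4 - 63 = -67)
(T - 2027)*(-1162 + 1443) = (-67 - 2027)*(-1162 + 1443) = -2094*281 = -588414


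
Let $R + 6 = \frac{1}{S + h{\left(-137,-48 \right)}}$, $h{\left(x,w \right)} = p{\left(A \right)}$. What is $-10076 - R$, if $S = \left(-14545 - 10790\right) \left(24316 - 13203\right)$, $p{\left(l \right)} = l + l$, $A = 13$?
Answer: $- \frac{2835186638029}{281547829} \approx -10070.0$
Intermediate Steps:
$p{\left(l \right)} = 2 l$
$h{\left(x,w \right)} = 26$ ($h{\left(x,w \right)} = 2 \cdot 13 = 26$)
$S = -281547855$ ($S = \left(-25335\right) 11113 = -281547855$)
$R = - \frac{1689286975}{281547829}$ ($R = -6 + \frac{1}{-281547855 + 26} = -6 + \frac{1}{-281547829} = -6 - \frac{1}{281547829} = - \frac{1689286975}{281547829} \approx -6.0$)
$-10076 - R = -10076 - - \frac{1689286975}{281547829} = -10076 + \frac{1689286975}{281547829} = - \frac{2835186638029}{281547829}$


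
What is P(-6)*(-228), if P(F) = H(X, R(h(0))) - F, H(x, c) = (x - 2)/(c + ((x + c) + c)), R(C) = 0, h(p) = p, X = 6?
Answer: -1520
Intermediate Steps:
H(x, c) = (-2 + x)/(x + 3*c) (H(x, c) = (-2 + x)/(c + ((c + x) + c)) = (-2 + x)/(c + (x + 2*c)) = (-2 + x)/(x + 3*c))
P(F) = ⅔ - F (P(F) = (-2 + 6)/(6 + 3*0) - F = 4/(6 + 0) - F = 4/6 - F = (⅙)*4 - F = ⅔ - F)
P(-6)*(-228) = (⅔ - 1*(-6))*(-228) = (⅔ + 6)*(-228) = (20/3)*(-228) = -1520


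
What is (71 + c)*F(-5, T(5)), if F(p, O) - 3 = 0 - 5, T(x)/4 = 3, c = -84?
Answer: 26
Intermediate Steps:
T(x) = 12 (T(x) = 4*3 = 12)
F(p, O) = -2 (F(p, O) = 3 + (0 - 5) = 3 - 5 = -2)
(71 + c)*F(-5, T(5)) = (71 - 84)*(-2) = -13*(-2) = 26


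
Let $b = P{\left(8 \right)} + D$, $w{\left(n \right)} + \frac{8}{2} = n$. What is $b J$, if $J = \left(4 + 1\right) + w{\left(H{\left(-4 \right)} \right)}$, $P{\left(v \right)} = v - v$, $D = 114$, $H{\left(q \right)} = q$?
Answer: $-342$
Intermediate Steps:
$w{\left(n \right)} = -4 + n$
$P{\left(v \right)} = 0$
$b = 114$ ($b = 0 + 114 = 114$)
$J = -3$ ($J = \left(4 + 1\right) - 8 = 5 - 8 = -3$)
$b J = 114 \left(-3\right) = -342$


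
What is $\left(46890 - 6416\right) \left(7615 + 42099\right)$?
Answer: $2012124436$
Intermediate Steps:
$\left(46890 - 6416\right) \left(7615 + 42099\right) = 40474 \cdot 49714 = 2012124436$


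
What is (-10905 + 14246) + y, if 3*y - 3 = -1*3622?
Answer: 6404/3 ≈ 2134.7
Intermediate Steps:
y = -3619/3 (y = 1 + (-1*3622)/3 = 1 + (⅓)*(-3622) = 1 - 3622/3 = -3619/3 ≈ -1206.3)
(-10905 + 14246) + y = (-10905 + 14246) - 3619/3 = 3341 - 3619/3 = 6404/3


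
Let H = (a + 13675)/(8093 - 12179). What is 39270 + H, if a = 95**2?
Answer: 353380/9 ≈ 39264.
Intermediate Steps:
a = 9025
H = -50/9 (H = (9025 + 13675)/(8093 - 12179) = 22700/(-4086) = 22700*(-1/4086) = -50/9 ≈ -5.5556)
39270 + H = 39270 - 50/9 = 353380/9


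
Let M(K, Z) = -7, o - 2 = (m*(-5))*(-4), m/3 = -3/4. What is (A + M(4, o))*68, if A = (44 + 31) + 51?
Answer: 8092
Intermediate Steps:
m = -9/4 (m = 3*(-3/4) = 3*(-3*¼) = 3*(-¾) = -9/4 ≈ -2.2500)
o = -43 (o = 2 - 9/4*(-5)*(-4) = 2 + (45/4)*(-4) = 2 - 45 = -43)
A = 126 (A = 75 + 51 = 126)
(A + M(4, o))*68 = (126 - 7)*68 = 119*68 = 8092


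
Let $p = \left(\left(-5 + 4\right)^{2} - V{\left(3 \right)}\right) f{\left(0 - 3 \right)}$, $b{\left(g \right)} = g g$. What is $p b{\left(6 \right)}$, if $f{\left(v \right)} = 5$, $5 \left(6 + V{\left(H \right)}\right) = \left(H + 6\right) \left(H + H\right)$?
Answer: $-684$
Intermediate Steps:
$V{\left(H \right)} = -6 + \frac{2 H \left(6 + H\right)}{5}$ ($V{\left(H \right)} = -6 + \frac{\left(H + 6\right) \left(H + H\right)}{5} = -6 + \frac{\left(6 + H\right) 2 H}{5} = -6 + \frac{2 H \left(6 + H\right)}{5}$)
$b{\left(g \right)} = g^{2}$
$p = -19$ ($p = \left(\left(-5 + 4\right)^{2} - \left(-6 + \frac{2 \cdot 3^{2}}{5} + \frac{12}{5} \cdot 3\right)\right) 5 = \left(\left(-1\right)^{2} - \left(-6 + \frac{2}{5} \cdot 9 + \frac{36}{5}\right)\right) 5 = \left(1 - \left(-6 + \frac{18}{5} + \frac{36}{5}\right)\right) 5 = \left(1 - \frac{24}{5}\right) 5 = \left(- \frac{19}{5}\right) 5 = -19$)
$p b{\left(6 \right)} = - 19 \cdot 6^{2} = \left(-19\right) 36 = -684$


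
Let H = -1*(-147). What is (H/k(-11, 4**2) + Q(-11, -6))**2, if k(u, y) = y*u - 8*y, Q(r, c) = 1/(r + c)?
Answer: 7856809/26708224 ≈ 0.29417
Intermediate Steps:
H = 147
Q(r, c) = 1/(c + r)
k(u, y) = -8*y + u*y (k(u, y) = u*y - 8*y = -8*y + u*y)
(H/k(-11, 4**2) + Q(-11, -6))**2 = (147/((4**2*(-8 - 11))) + 1/(-6 - 11))**2 = (147/((16*(-19))) + 1/(-17))**2 = (147/(-304) - 1/17)**2 = (147*(-1/304) - 1/17)**2 = (-147/304 - 1/17)**2 = (-2803/5168)**2 = 7856809/26708224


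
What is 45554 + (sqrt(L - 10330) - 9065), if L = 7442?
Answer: 36489 + 38*I*sqrt(2) ≈ 36489.0 + 53.74*I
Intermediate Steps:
45554 + (sqrt(L - 10330) - 9065) = 45554 + (sqrt(7442 - 10330) - 9065) = 45554 + (sqrt(-2888) - 9065) = 45554 + (38*I*sqrt(2) - 9065) = 45554 + (-9065 + 38*I*sqrt(2)) = 36489 + 38*I*sqrt(2)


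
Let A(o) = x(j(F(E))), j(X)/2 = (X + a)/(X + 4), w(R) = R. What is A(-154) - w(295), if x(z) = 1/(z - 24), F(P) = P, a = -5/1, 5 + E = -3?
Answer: -10327/35 ≈ -295.06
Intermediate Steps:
E = -8 (E = -5 - 3 = -8)
a = -5 (a = -5*1 = -5)
j(X) = 2*(-5 + X)/(4 + X) (j(X) = 2*((X - 5)/(X + 4)) = 2*((-5 + X)/(4 + X)) = 2*(-5 + X)/(4 + X))
x(z) = 1/(-24 + z)
A(o) = -2/35 (A(o) = 1/(-24 + 2*(-5 - 8)/(4 - 8)) = 1/(-24 + 2*(-13)/(-4)) = 1/(-24 + 2*(-¼)*(-13)) = 1/(-24 + 13/2) = 1/(-35/2) = -2/35)
A(-154) - w(295) = -2/35 - 1*295 = -2/35 - 295 = -10327/35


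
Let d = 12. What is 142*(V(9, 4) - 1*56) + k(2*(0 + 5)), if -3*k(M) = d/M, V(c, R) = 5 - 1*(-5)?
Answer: -32662/5 ≈ -6532.4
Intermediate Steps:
V(c, R) = 10 (V(c, R) = 5 + 5 = 10)
k(M) = -4/M
142*(V(9, 4) - 1*56) + k(2*(0 + 5)) = 142*(10 - 1*56) - 4*1/(2*(0 + 5)) = 142*(10 - 56) - 4/(2*5) = 142*(-46) - 4/10 = -6532 - 4*⅒ = -6532 - ⅖ = -32662/5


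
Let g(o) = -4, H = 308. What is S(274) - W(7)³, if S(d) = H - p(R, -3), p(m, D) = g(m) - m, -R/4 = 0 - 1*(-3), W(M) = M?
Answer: -43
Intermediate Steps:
R = -12 (R = -4*(0 - 1*(-3)) = -4*(0 + 3) = -4*3 = -12)
p(m, D) = -4 - m
S(d) = 300 (S(d) = 308 - (-4 - 1*(-12)) = 308 - (-4 + 12) = 308 - 1*8 = 308 - 8 = 300)
S(274) - W(7)³ = 300 - 1*7³ = 300 - 1*343 = 300 - 343 = -43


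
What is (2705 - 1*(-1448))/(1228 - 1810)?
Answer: -4153/582 ≈ -7.1357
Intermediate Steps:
(2705 - 1*(-1448))/(1228 - 1810) = (2705 + 1448)/(-582) = 4153*(-1/582) = -4153/582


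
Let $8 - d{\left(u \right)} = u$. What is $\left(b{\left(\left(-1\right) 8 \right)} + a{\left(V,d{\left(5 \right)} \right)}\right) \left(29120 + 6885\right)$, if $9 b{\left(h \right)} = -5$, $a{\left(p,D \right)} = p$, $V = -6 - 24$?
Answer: $- \frac{9901375}{9} \approx -1.1002 \cdot 10^{6}$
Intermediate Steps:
$d{\left(u \right)} = 8 - u$
$V = -30$ ($V = -6 - 24 = -30$)
$b{\left(h \right)} = - \frac{5}{9}$ ($b{\left(h \right)} = \frac{1}{9} \left(-5\right) = - \frac{5}{9}$)
$\left(b{\left(\left(-1\right) 8 \right)} + a{\left(V,d{\left(5 \right)} \right)}\right) \left(29120 + 6885\right) = \left(- \frac{5}{9} - 30\right) \left(29120 + 6885\right) = \left(- \frac{275}{9}\right) 36005 = - \frac{9901375}{9}$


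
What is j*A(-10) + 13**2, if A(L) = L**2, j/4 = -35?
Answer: -13831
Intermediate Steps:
j = -140 (j = 4*(-35) = -140)
j*A(-10) + 13**2 = -140*(-10)**2 + 13**2 = -140*100 + 169 = -14000 + 169 = -13831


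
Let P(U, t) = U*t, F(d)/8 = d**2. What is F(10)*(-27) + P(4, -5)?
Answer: -21620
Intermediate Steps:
F(d) = 8*d**2
F(10)*(-27) + P(4, -5) = (8*10**2)*(-27) + 4*(-5) = (8*100)*(-27) - 20 = 800*(-27) - 20 = -21600 - 20 = -21620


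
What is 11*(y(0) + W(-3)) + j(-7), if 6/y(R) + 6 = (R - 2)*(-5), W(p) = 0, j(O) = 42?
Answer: 117/2 ≈ 58.500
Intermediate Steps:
y(R) = 6/(4 - 5*R) (y(R) = 6/(-6 + (R - 2)*(-5)) = 6/(-6 + (-2 + R)*(-5)) = 6/(-6 + (10 - 5*R)) = 6/(4 - 5*R))
11*(y(0) + W(-3)) + j(-7) = 11*(-6/(-4 + 5*0) + 0) + 42 = 11*(-6/(-4 + 0) + 0) + 42 = 11*(-6/(-4) + 0) + 42 = 11*(-6*(-¼) + 0) + 42 = 11*(3/2 + 0) + 42 = 11*(3/2) + 42 = 33/2 + 42 = 117/2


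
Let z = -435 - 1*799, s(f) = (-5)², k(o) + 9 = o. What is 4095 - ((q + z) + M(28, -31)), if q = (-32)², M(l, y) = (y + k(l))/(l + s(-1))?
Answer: 228177/53 ≈ 4305.2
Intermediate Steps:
k(o) = -9 + o
s(f) = 25
M(l, y) = (-9 + l + y)/(25 + l) (M(l, y) = (y + (-9 + l))/(l + 25) = (-9 + l + y)/(25 + l))
q = 1024
z = -1234 (z = -435 - 799 = -1234)
4095 - ((q + z) + M(28, -31)) = 4095 - ((1024 - 1234) + (-9 + 28 - 31)/(25 + 28)) = 4095 - (-210 - 12/53) = 4095 - 1*(-11142/53) = 4095 + 11142/53 = 228177/53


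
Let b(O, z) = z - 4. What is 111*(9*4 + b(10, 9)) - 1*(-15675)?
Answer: 20226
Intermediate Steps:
b(O, z) = -4 + z
111*(9*4 + b(10, 9)) - 1*(-15675) = 111*(9*4 + (-4 + 9)) - 1*(-15675) = 111*(36 + 5) + 15675 = 111*41 + 15675 = 4551 + 15675 = 20226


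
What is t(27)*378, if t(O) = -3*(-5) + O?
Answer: 15876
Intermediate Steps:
t(O) = 15 + O
t(27)*378 = (15 + 27)*378 = 42*378 = 15876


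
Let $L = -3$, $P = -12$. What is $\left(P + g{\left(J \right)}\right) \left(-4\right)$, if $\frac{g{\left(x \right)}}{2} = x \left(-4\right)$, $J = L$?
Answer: $-48$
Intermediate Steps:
$J = -3$
$g{\left(x \right)} = - 8 x$ ($g{\left(x \right)} = 2 x \left(-4\right) = 2 \left(- 4 x\right) = - 8 x$)
$\left(P + g{\left(J \right)}\right) \left(-4\right) = \left(-12 - -24\right) \left(-4\right) = \left(-12 + 24\right) \left(-4\right) = 12 \left(-4\right) = -48$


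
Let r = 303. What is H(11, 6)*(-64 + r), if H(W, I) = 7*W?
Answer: 18403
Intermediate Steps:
H(11, 6)*(-64 + r) = (7*11)*(-64 + 303) = 77*239 = 18403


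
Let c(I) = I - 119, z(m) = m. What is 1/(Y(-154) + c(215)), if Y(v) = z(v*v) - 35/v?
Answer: 22/523869 ≈ 4.1995e-5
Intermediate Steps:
c(I) = -119 + I
Y(v) = v² - 35/v (Y(v) = v*v - 35/v = v² - 35/v)
1/(Y(-154) + c(215)) = 1/((-35 + (-154)³)/(-154) + (-119 + 215)) = 1/(-(-35 - 3652264)/154 + 96) = 1/(-1/154*(-3652299) + 96) = 1/(521757/22 + 96) = 1/(523869/22) = 22/523869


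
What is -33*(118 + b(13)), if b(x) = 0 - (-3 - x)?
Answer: -4422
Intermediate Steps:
b(x) = 3 + x (b(x) = 0 + (3 + x) = 3 + x)
-33*(118 + b(13)) = -33*(118 + (3 + 13)) = -33*(118 + 16) = -33*134 = -4422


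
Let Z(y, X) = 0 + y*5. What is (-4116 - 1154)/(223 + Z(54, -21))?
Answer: -310/29 ≈ -10.690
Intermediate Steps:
Z(y, X) = 5*y (Z(y, X) = 0 + 5*y = 5*y)
(-4116 - 1154)/(223 + Z(54, -21)) = (-4116 - 1154)/(223 + 5*54) = -5270/(223 + 270) = -5270/493 = -5270*1/493 = -310/29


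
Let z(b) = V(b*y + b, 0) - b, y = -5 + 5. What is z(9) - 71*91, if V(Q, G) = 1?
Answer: -6469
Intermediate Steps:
y = 0
z(b) = 1 - b
z(9) - 71*91 = (1 - 1*9) - 71*91 = (1 - 9) - 6461 = -8 - 6461 = -6469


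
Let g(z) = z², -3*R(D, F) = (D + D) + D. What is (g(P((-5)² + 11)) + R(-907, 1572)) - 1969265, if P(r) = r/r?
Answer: -1968357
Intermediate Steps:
P(r) = 1
R(D, F) = -D (R(D, F) = -((D + D) + D)/3 = -(2*D + D)/3 = -D)
(g(P((-5)² + 11)) + R(-907, 1572)) - 1969265 = (1² - 1*(-907)) - 1969265 = (1 + 907) - 1969265 = 908 - 1969265 = -1968357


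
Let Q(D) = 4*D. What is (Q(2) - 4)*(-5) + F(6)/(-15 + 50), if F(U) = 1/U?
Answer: -4199/210 ≈ -19.995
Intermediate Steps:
(Q(2) - 4)*(-5) + F(6)/(-15 + 50) = (4*2 - 4)*(-5) + 1/(6*(-15 + 50)) = (8 - 4)*(-5) + (⅙)/35 = 4*(-5) + (⅙)*(1/35) = -20 + 1/210 = -4199/210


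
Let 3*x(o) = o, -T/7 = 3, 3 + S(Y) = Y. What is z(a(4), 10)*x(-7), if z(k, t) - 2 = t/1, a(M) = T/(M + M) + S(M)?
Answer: -28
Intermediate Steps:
S(Y) = -3 + Y
T = -21 (T = -7*3 = -21)
x(o) = o/3
a(M) = -3 + M - 21/(2*M) (a(M) = -21/(M + M) + (-3 + M) = -21/(2*M) + (-3 + M) = -3 + M - 21/(2*M))
z(k, t) = 2 + t (z(k, t) = 2 + t/1 = 2 + t*1 = 2 + t)
z(a(4), 10)*x(-7) = (2 + 10)*((⅓)*(-7)) = 12*(-7/3) = -28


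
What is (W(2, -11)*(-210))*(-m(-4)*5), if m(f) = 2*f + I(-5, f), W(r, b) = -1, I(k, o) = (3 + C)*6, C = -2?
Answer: 2100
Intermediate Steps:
I(k, o) = 6 (I(k, o) = (3 - 2)*6 = 1*6 = 6)
m(f) = 6 + 2*f (m(f) = 2*f + 6 = 6 + 2*f)
(W(2, -11)*(-210))*(-m(-4)*5) = (-1*(-210))*(-(6 + 2*(-4))*5) = 210*(-(6 - 8)*5) = 210*(-1*(-2)*5) = 210*(2*5) = 210*10 = 2100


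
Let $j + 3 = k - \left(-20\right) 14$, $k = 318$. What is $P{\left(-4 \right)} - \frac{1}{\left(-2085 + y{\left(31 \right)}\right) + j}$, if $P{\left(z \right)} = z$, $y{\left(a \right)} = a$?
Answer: $- \frac{5835}{1459} \approx -3.9993$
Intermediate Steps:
$j = 595$ ($j = -3 + \left(318 - \left(-20\right) 14\right) = -3 + \left(318 - -280\right) = -3 + \left(318 + 280\right) = -3 + 598 = 595$)
$P{\left(-4 \right)} - \frac{1}{\left(-2085 + y{\left(31 \right)}\right) + j} = -4 - \frac{1}{\left(-2085 + 31\right) + 595} = -4 - \frac{1}{-2054 + 595} = -4 - \frac{1}{-1459} = -4 - - \frac{1}{1459} = -4 + \frac{1}{1459} = - \frac{5835}{1459}$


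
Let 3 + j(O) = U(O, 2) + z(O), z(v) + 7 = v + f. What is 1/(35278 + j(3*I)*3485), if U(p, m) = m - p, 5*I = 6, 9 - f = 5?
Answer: 1/21338 ≈ 4.6865e-5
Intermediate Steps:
f = 4 (f = 9 - 1*5 = 9 - 5 = 4)
I = 6/5 (I = (⅕)*6 = 6/5 ≈ 1.2000)
z(v) = -3 + v (z(v) = -7 + (v + 4) = -7 + (4 + v) = -3 + v)
j(O) = -4 (j(O) = -3 + ((2 - O) + (-3 + O)) = -3 - 1 = -4)
1/(35278 + j(3*I)*3485) = 1/(35278 - 4*3485) = 1/(35278 - 13940) = 1/21338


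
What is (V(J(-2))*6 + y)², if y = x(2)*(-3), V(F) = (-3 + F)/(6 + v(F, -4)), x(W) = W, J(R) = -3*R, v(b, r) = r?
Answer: 9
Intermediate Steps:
V(F) = -3/2 + F/2 (V(F) = (-3 + F)/(6 - 4) = (-3 + F)/2 = (-3 + F)*(½) = -3/2 + F/2)
y = -6 (y = 2*(-3) = -6)
(V(J(-2))*6 + y)² = ((-3/2 + (-3*(-2))/2)*6 - 6)² = ((-3/2 + (½)*6)*6 - 6)² = ((-3/2 + 3)*6 - 6)² = ((3/2)*6 - 6)² = (9 - 6)² = 3² = 9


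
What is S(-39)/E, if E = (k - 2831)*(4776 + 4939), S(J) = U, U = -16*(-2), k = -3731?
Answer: -16/31874915 ≈ -5.0196e-7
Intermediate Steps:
U = 32
S(J) = 32
E = -63749830 (E = (-3731 - 2831)*(4776 + 4939) = -6562*9715 = -63749830)
S(-39)/E = 32/(-63749830) = 32*(-1/63749830) = -16/31874915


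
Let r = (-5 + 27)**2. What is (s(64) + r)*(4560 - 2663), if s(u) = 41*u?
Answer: 5895876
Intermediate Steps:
r = 484 (r = 22**2 = 484)
(s(64) + r)*(4560 - 2663) = (41*64 + 484)*(4560 - 2663) = (2624 + 484)*1897 = 3108*1897 = 5895876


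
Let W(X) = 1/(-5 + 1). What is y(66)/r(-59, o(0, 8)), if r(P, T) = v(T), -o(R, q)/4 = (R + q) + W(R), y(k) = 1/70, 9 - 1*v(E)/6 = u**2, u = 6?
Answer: -1/11340 ≈ -8.8183e-5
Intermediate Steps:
W(X) = -1/4 (W(X) = 1/(-4) = -1/4)
v(E) = -162 (v(E) = 54 - 6*6**2 = 54 - 6*36 = 54 - 216 = -162)
y(k) = 1/70
o(R, q) = 1 - 4*R - 4*q (o(R, q) = -4*((R + q) - 1/4) = -4*(-1/4 + R + q) = 1 - 4*R - 4*q)
r(P, T) = -162
y(66)/r(-59, o(0, 8)) = (1/70)/(-162) = (1/70)*(-1/162) = -1/11340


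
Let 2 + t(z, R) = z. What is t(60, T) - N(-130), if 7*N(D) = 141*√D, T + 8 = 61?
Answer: 58 - 141*I*√130/7 ≈ 58.0 - 229.66*I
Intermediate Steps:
T = 53 (T = -8 + 61 = 53)
t(z, R) = -2 + z
N(D) = 141*√D/7 (N(D) = (141*√D)/7 = 141*√D/7)
t(60, T) - N(-130) = (-2 + 60) - 141*√(-130)/7 = 58 - 141*I*√130/7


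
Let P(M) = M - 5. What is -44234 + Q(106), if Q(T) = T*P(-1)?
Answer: -44870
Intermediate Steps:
P(M) = -5 + M
Q(T) = -6*T (Q(T) = T*(-5 - 1) = T*(-6) = -6*T)
-44234 + Q(106) = -44234 - 6*106 = -44234 - 636 = -44870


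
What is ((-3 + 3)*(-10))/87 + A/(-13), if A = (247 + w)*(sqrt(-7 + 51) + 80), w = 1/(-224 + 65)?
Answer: -3141760/2067 - 78544*sqrt(11)/2067 ≈ -1646.0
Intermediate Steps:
w = -1/159 (w = 1/(-159) = -1/159 ≈ -0.0062893)
A = 3141760/159 + 78544*sqrt(11)/159 (A = (247 - 1/159)*(sqrt(-7 + 51) + 80) = 39272*(sqrt(44) + 80)/159 = 39272*(2*sqrt(11) + 80)/159 = 39272*(80 + 2*sqrt(11))/159 = 3141760/159 + 78544*sqrt(11)/159 ≈ 21398.)
((-3 + 3)*(-10))/87 + A/(-13) = ((-3 + 3)*(-10))/87 + (3141760/159 + 78544*sqrt(11)/159)/(-13) = (0*(-10))*(1/87) + (3141760/159 + 78544*sqrt(11)/159)*(-1/13) = 0*(1/87) + (-3141760/2067 - 78544*sqrt(11)/2067) = 0 + (-3141760/2067 - 78544*sqrt(11)/2067) = -3141760/2067 - 78544*sqrt(11)/2067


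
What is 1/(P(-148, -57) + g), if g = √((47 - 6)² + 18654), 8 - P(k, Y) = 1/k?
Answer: -35076/88802723 + 153328*√415/444013615 ≈ 0.0066398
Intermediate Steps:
P(k, Y) = 8 - 1/k
g = 7*√415 (g = √(41² + 18654) = √(1681 + 18654) = √20335 = 7*√415 ≈ 142.60)
1/(P(-148, -57) + g) = 1/((8 - 1/(-148)) + 7*√415) = 1/((8 - 1*(-1/148)) + 7*√415) = 1/((8 + 1/148) + 7*√415) = 1/(1185/148 + 7*√415)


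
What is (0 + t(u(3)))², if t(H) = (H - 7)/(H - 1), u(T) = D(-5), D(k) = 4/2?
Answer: 25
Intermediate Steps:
D(k) = 2 (D(k) = 4*(½) = 2)
u(T) = 2
t(H) = (-7 + H)/(-1 + H)
(0 + t(u(3)))² = (0 + (-7 + 2)/(-1 + 2))² = (0 - 5/1)² = (0 + 1*(-5))² = (0 - 5)² = (-5)² = 25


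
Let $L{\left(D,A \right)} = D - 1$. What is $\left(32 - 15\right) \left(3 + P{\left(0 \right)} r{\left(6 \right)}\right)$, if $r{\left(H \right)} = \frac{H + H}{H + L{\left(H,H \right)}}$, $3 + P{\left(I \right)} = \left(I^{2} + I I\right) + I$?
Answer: $- \frac{51}{11} \approx -4.6364$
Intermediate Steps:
$L{\left(D,A \right)} = -1 + D$
$P{\left(I \right)} = -3 + I + 2 I^{2}$ ($P{\left(I \right)} = -3 + \left(\left(I^{2} + I I\right) + I\right) = -3 + \left(\left(I^{2} + I^{2}\right) + I\right) = -3 + \left(2 I^{2} + I\right) = -3 + \left(I + 2 I^{2}\right) = -3 + I + 2 I^{2}$)
$r{\left(H \right)} = \frac{2 H}{-1 + 2 H}$ ($r{\left(H \right)} = \frac{H + H}{H + \left(-1 + H\right)} = \frac{2 H}{-1 + 2 H}$)
$\left(32 - 15\right) \left(3 + P{\left(0 \right)} r{\left(6 \right)}\right) = \left(32 - 15\right) \left(3 + \left(-3 + 0 + 2 \cdot 0^{2}\right) 2 \cdot 6 \frac{1}{-1 + 2 \cdot 6}\right) = \left(32 - 15\right) \left(3 + \left(-3 + 0 + 2 \cdot 0\right) 2 \cdot 6 \frac{1}{-1 + 12}\right) = 17 \left(3 + \left(-3 + 0 + 0\right) 2 \cdot 6 \cdot \frac{1}{11}\right) = 17 \left(3 - 3 \cdot 2 \cdot 6 \cdot \frac{1}{11}\right) = 17 \left(3 - \frac{36}{11}\right) = 17 \left(- \frac{3}{11}\right) = - \frac{51}{11}$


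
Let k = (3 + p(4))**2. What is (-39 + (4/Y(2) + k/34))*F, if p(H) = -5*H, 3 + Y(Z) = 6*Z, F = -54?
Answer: 1623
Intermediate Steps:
Y(Z) = -3 + 6*Z
k = 289 (k = (3 - 5*4)**2 = (3 - 20)**2 = (-17)**2 = 289)
(-39 + (4/Y(2) + k/34))*F = (-39 + (4/(-3 + 6*2) + 289/34))*(-54) = (-39 + (4/(-3 + 12) + 289*(1/34)))*(-54) = (-39 + (4/9 + 17/2))*(-54) = (-39 + 161/18)*(-54) = -541/18*(-54) = 1623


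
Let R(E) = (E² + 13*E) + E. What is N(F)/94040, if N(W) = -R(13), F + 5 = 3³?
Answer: -351/94040 ≈ -0.0037325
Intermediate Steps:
F = 22 (F = -5 + 3³ = -5 + 27 = 22)
R(E) = E² + 14*E
N(W) = -351 (N(W) = -13*(14 + 13) = -13*27 = -1*351 = -351)
N(F)/94040 = -351/94040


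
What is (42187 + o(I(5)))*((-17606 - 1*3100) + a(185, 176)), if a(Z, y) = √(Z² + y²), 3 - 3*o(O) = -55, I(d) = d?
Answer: -873924338 + 126619*√65201/3 ≈ -8.6315e+8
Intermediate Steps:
o(O) = 58/3 (o(O) = 1 - ⅓*(-55) = 1 + 55/3 = 58/3)
(42187 + o(I(5)))*((-17606 - 1*3100) + a(185, 176)) = (42187 + 58/3)*((-17606 - 1*3100) + √(185² + 176²)) = 126619*((-17606 - 3100) + √(34225 + 30976))/3 = 126619*(-20706 + √65201)/3 = -873924338 + 126619*√65201/3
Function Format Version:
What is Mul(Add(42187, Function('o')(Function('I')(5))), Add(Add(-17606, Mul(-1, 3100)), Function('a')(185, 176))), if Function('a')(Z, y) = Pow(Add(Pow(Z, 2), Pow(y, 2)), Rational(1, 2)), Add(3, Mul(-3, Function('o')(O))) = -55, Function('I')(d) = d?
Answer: Add(-873924338, Mul(Rational(126619, 3), Pow(65201, Rational(1, 2)))) ≈ -8.6315e+8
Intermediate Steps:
Function('o')(O) = Rational(58, 3) (Function('o')(O) = Add(1, Mul(Rational(-1, 3), -55)) = Add(1, Rational(55, 3)) = Rational(58, 3))
Mul(Add(42187, Function('o')(Function('I')(5))), Add(Add(-17606, Mul(-1, 3100)), Function('a')(185, 176))) = Mul(Add(42187, Rational(58, 3)), Add(Add(-17606, Mul(-1, 3100)), Pow(Add(Pow(185, 2), Pow(176, 2)), Rational(1, 2)))) = Mul(Rational(126619, 3), Add(Add(-17606, -3100), Pow(Add(34225, 30976), Rational(1, 2)))) = Mul(Rational(126619, 3), Add(-20706, Pow(65201, Rational(1, 2)))) = Add(-873924338, Mul(Rational(126619, 3), Pow(65201, Rational(1, 2))))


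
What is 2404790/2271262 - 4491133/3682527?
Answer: -672417807758/4181991819537 ≈ -0.16079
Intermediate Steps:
2404790/2271262 - 4491133/3682527 = 2404790*(1/2271262) - 4491133*1/3682527 = 1202395/1135631 - 4491133/3682527 = -672417807758/4181991819537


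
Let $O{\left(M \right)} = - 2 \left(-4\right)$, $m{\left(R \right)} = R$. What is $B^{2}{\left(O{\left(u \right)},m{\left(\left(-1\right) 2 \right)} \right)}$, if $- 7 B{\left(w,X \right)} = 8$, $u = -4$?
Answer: $\frac{64}{49} \approx 1.3061$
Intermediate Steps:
$O{\left(M \right)} = 8$ ($O{\left(M \right)} = \left(-1\right) \left(-8\right) = 8$)
$B{\left(w,X \right)} = - \frac{8}{7}$ ($B{\left(w,X \right)} = \left(- \frac{1}{7}\right) 8 = - \frac{8}{7}$)
$B^{2}{\left(O{\left(u \right)},m{\left(\left(-1\right) 2 \right)} \right)} = \left(- \frac{8}{7}\right)^{2} = \frac{64}{49}$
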